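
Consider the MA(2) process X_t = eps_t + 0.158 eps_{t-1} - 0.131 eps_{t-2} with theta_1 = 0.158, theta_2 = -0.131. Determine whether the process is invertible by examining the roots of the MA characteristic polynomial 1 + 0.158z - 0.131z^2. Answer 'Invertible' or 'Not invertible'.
\text{Invertible}

The MA(q) characteristic polynomial is P(z) = 1 + 0.158z - 0.131z^2.
Invertibility requires all roots to lie outside the unit circle, i.e. |z| > 1 for every root.
Set 1 + (0.158) z + (-0.131) z^2 = 0, i.e. a z^2 + b z + c = 0 with a = -0.131, b = 0.158, c = 1.
Discriminant D = b^2 - 4ac = (0.158)^2 - 4*(-0.131)*1 = 0.024964 - (-0.524) = 0.548964.
D >= 0, so the roots are real: z = (-b +/- sqrt(D)) / (2a) = (-0.158 +/- 0.740921) / (-0.262).
  z_1 = (-0.158 + 0.740921) / (-0.262) = -2.2249,   |z_1| = 2.2249.
  z_2 = (-0.158 - 0.740921) / (-0.262) = 3.431,   |z_2| = 3.431.
Moduli of all roots: 2.2249, 3.4310.
All moduli strictly greater than 1? Yes.
Verdict: Invertible.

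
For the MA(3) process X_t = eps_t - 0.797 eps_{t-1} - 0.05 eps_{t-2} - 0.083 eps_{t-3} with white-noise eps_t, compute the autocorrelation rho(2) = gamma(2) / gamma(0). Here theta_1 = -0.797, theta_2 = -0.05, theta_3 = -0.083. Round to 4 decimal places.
\rho(2) = 0.0098

For an MA(q) process with theta_0 = 1, the autocovariance is
  gamma(k) = sigma^2 * sum_{i=0..q-k} theta_i * theta_{i+k},
and rho(k) = gamma(k) / gamma(0). Sigma^2 cancels.
  numerator   = (1)*(-0.05) + (-0.797)*(-0.083) = 0.016151.
  denominator = (1)^2 + (-0.797)^2 + (-0.05)^2 + (-0.083)^2 = 1.644598.
  rho(2) = 0.016151 / 1.644598 = 0.0098.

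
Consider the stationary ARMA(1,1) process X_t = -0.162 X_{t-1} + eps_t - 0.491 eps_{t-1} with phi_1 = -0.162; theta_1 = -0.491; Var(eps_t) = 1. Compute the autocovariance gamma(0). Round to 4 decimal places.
\gamma(0) = 1.4379

Multiply the model equation by X_{t-k} and take expectations. With theta_0 = psi_0 = 1 and psi_j the MA(infinity) weights, this gives
  gamma(k) - sum_i phi_i gamma(k-i) = c_k,
  c_k = sigma^2 * sum_{j=k..q} theta_j psi_{j-k}   (c_k = 0 for k > q),
using gamma(-m) = gamma(m).
psi-weights needed (psi_j = theta_j + sum_i phi_i psi_{j-i}):
  psi_1 = theta_1 + phi_1 = -0.491 + (-0.162) = -0.653
Right-hand sides:
  c_0 = sigma^2 (1 + theta_1 psi_1) = 1 * (1 + (-0.491)(-0.653)) = 1 * 1.320623 = 1.320623
  c_1 = sigma^2 theta_1 = 1 * (-0.491) = -0.491
  c_2 = 0
Equations for k = 0 and k = 1 (AR order 1):
  gamma(0) = phi_1 gamma(1) + c_0
  gamma(1) = phi_1 gamma(0) + c_1
Substituting the second into the first: gamma(0) (1 - phi_1^2) = c_0 + phi_1 c_1, so
  gamma(0) = (c_0 + phi_1 c_1) / (1 - phi_1^2) = (1.320623 + (-0.162)(-0.491)) / (1 - (-0.162)^2) = 1.400165 / 0.973756 = 1.437901.
Therefore gamma(0) = 1.4379 (to 4 decimal places).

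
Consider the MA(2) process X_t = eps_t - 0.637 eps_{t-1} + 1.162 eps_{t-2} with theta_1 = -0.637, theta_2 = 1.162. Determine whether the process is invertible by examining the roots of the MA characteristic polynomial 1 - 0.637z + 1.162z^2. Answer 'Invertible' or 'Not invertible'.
\text{Not invertible}

The MA(q) characteristic polynomial is P(z) = 1 - 0.637z + 1.162z^2.
Invertibility requires all roots to lie outside the unit circle, i.e. |z| > 1 for every root.
Set 1 + (-0.637) z + (1.162) z^2 = 0, i.e. a z^2 + b z + c = 0 with a = 1.162, b = -0.637, c = 1.
Discriminant D = b^2 - 4ac = (-0.637)^2 - 4*(1.162)*1 = 0.405769 - (4.648) = -4.242231.
D < 0, so the roots are the complex-conjugate pair z = (-b +/- i sqrt(-D)) / (2a) = 0.2741 +/- 0.8863i.
For a conjugate pair |z|^2 = z * conj(z) = (product of roots) = c/a = 1/(1.162) = 0.860585, so |z| = sqrt(0.860585) = 0.9277 for both roots.
Moduli of all roots: 0.9277, 0.9277.
All moduli strictly greater than 1? No.
Verdict: Not invertible.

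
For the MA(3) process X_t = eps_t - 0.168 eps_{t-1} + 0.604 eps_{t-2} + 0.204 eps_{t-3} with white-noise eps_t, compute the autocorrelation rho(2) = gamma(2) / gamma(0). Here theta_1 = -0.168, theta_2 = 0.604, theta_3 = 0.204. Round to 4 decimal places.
\rho(2) = 0.3971

For an MA(q) process with theta_0 = 1, the autocovariance is
  gamma(k) = sigma^2 * sum_{i=0..q-k} theta_i * theta_{i+k},
and rho(k) = gamma(k) / gamma(0). Sigma^2 cancels.
  numerator   = (1)*(0.604) + (-0.168)*(0.204) = 0.569728.
  denominator = (1)^2 + (-0.168)^2 + (0.604)^2 + (0.204)^2 = 1.434656.
  rho(2) = 0.569728 / 1.434656 = 0.3971.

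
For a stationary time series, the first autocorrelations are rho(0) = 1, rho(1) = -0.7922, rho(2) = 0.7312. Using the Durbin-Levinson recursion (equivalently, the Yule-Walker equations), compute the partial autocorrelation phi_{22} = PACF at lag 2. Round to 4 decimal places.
\phi_{22} = 0.2782

The PACF at lag k is phi_{kk}, the last component of the solution
to the Yule-Walker system G_k phi = r_k where
  (G_k)_{ij} = rho(|i - j|), (r_k)_i = rho(i), i,j = 1..k.
Equivalently, Durbin-Levinson gives phi_{kk} iteratively:
  phi_{11} = rho(1)
  phi_{kk} = [rho(k) - sum_{j=1..k-1} phi_{k-1,j} rho(k-j)]
            / [1 - sum_{j=1..k-1} phi_{k-1,j} rho(j)],
  phi_{k,j} = phi_{k-1,j} - phi_{kk} phi_{k-1,k-j},  j = 1..k-1.
Step k = 1:
  phi_11 = rho(1) = -0.7922.
Step k = 2:
  phi_22 = [rho(2) - phi_11 rho(1)] / [1 - phi_11 rho(1)] = [0.7312 - (-0.7922)(-0.7922)] / [1 - (-0.7922)(-0.7922)]
         = 0.10361916 / 0.37241916 = 0.2782.
Therefore phi_{22} = 0.2782.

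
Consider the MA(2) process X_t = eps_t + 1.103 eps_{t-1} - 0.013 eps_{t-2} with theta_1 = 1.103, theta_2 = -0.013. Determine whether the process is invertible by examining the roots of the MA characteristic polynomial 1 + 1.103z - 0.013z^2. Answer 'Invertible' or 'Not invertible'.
\text{Not invertible}

The MA(q) characteristic polynomial is P(z) = 1 + 1.103z - 0.013z^2.
Invertibility requires all roots to lie outside the unit circle, i.e. |z| > 1 for every root.
Set 1 + (1.103) z + (-0.013) z^2 = 0, i.e. a z^2 + b z + c = 0 with a = -0.013, b = 1.103, c = 1.
Discriminant D = b^2 - 4ac = (1.103)^2 - 4*(-0.013)*1 = 1.216609 - (-0.052) = 1.268609.
D >= 0, so the roots are real: z = (-b +/- sqrt(D)) / (2a) = (-1.103 +/- 1.126325) / (-0.026).
  z_1 = (-1.103 + 1.126325) / (-0.026) = -0.8971,   |z_1| = 0.8971.
  z_2 = (-1.103 - 1.126325) / (-0.026) = 85.7433,   |z_2| = 85.7433.
Moduli of all roots: 0.8971, 85.7433.
All moduli strictly greater than 1? No.
Verdict: Not invertible.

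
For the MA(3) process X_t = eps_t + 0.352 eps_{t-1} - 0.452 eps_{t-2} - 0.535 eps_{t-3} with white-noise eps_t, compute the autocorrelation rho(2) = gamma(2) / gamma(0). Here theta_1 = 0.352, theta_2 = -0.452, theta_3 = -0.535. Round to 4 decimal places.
\rho(2) = -0.3966

For an MA(q) process with theta_0 = 1, the autocovariance is
  gamma(k) = sigma^2 * sum_{i=0..q-k} theta_i * theta_{i+k},
and rho(k) = gamma(k) / gamma(0). Sigma^2 cancels.
  numerator   = (1)*(-0.452) + (0.352)*(-0.535) = -0.64032.
  denominator = (1)^2 + (0.352)^2 + (-0.452)^2 + (-0.535)^2 = 1.614433.
  rho(2) = -0.64032 / 1.614433 = -0.3966.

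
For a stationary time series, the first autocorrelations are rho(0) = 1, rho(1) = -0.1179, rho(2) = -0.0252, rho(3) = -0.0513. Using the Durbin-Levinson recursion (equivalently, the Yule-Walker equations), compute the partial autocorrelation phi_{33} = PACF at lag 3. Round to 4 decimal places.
\phi_{33} = -0.0600

The PACF at lag k is phi_{kk}, the last component of the solution
to the Yule-Walker system G_k phi = r_k where
  (G_k)_{ij} = rho(|i - j|), (r_k)_i = rho(i), i,j = 1..k.
Equivalently, Durbin-Levinson gives phi_{kk} iteratively:
  phi_{11} = rho(1)
  phi_{kk} = [rho(k) - sum_{j=1..k-1} phi_{k-1,j} rho(k-j)]
            / [1 - sum_{j=1..k-1} phi_{k-1,j} rho(j)],
  phi_{k,j} = phi_{k-1,j} - phi_{kk} phi_{k-1,k-j},  j = 1..k-1.
Step k = 1:
  phi_11 = rho(1) = -0.1179.
Step k = 2:
  phi_22 = [rho(2) - phi_11 rho(1)] / [1 - phi_11 rho(1)] = [-0.0252 - (-0.1179)(-0.1179)] / [1 - (-0.1179)(-0.1179)]
         = -0.03910041 / 0.98609959 = -0.039652.
  Update: phi_21 = phi_11 - phi_22 phi_11 = -0.1179 - (-0.039652)(-0.1179) = -0.122575.
Step k = 3:
  phi_33 = [rho(3) - phi_21 rho(2) - phi_22 rho(1)] / [1 - phi_21 rho(1) - phi_22 rho(2)]
    numerator   = -0.0513 - (-0.122575)(-0.0252) - (-0.039652)(-0.1179) = -0.05906381
    denominator = 1 - (-0.122575)(-0.1179) - (-0.039652)(-0.0252) = 0.9845492
  phi_33 = -0.05906381 / 0.9845492 = -0.06.
Therefore phi_{33} = -0.0600.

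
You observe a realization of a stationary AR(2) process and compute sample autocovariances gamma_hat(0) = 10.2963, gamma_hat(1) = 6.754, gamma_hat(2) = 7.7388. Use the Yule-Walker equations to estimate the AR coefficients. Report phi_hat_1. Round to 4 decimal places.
\hat\phi_{1} = 0.2860

The Yule-Walker equations for an AR(p) process read, in matrix form,
  Gamma_p phi = r_p,   with   (Gamma_p)_{ij} = gamma(|i - j|),
                       (r_p)_i = gamma(i),   i,j = 1..p.
Substitute the sample gammas (Toeplitz matrix and right-hand side of size 2):
  Gamma_p = [[10.2963, 6.754], [6.754, 10.2963]]
  r_p     = [6.754, 7.7388]
Written out:
  10.2963 phi_1 + 6.754 phi_2 = 6.754
  6.754 phi_1 + 10.2963 phi_2 = 7.7388
Solve by Cramer's rule:
  det = gamma(0)^2 - gamma(1)^2 = (10.2963)^2 - (6.754)^2 = 106.01379369 - 45.616516 = 60.39727769
  phi_hat_1 = [gamma(1) gamma(0) - gamma(1) gamma(2)] / det = [(6.754)(10.2963) - (6.754)(7.7388)] / 60.39727769 = 17.273355 / 60.39727769 = 0.286
  phi_hat_2 = [gamma(0) gamma(2) - gamma(1)^2] / det = [(10.2963)(7.7388) - (6.754)^2] / 60.39727769 = 34.06449044 / 60.39727769 = 0.564
So phi_hat = [0.2860, 0.5640].
Therefore phi_hat_1 = 0.2860.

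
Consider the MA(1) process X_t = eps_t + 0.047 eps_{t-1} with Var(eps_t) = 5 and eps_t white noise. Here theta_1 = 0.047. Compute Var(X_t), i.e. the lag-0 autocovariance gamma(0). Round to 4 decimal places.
\gamma(0) = 5.0110

For an MA(q) process X_t = eps_t + sum_i theta_i eps_{t-i} with
Var(eps_t) = sigma^2, the variance is
  gamma(0) = sigma^2 * (1 + sum_i theta_i^2).
  sum_i theta_i^2 = (0.047)^2 = 0.002209.
  gamma(0) = 5 * (1 + 0.002209) = 5 * 1.002209 = 5.011045, which rounds to 5.0110.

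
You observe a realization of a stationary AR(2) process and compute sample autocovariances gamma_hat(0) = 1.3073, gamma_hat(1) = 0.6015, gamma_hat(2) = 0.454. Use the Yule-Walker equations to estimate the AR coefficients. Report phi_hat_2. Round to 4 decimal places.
\hat\phi_{2} = 0.1720

The Yule-Walker equations for an AR(p) process read, in matrix form,
  Gamma_p phi = r_p,   with   (Gamma_p)_{ij} = gamma(|i - j|),
                       (r_p)_i = gamma(i),   i,j = 1..p.
Substitute the sample gammas (Toeplitz matrix and right-hand side of size 2):
  Gamma_p = [[1.3073, 0.6015], [0.6015, 1.3073]]
  r_p     = [0.6015, 0.454]
Written out:
  1.3073 phi_1 + 0.6015 phi_2 = 0.6015
  0.6015 phi_1 + 1.3073 phi_2 = 0.454
Solve by Cramer's rule:
  det = gamma(0)^2 - gamma(1)^2 = (1.3073)^2 - (0.6015)^2 = 1.70903329 - 0.36180225 = 1.34723104
  phi_hat_1 = [gamma(1) gamma(0) - gamma(1) gamma(2)] / det = [(0.6015)(1.3073) - (0.6015)(0.454)] / 1.34723104 = 0.51325995 / 1.34723104 = 0.381
  phi_hat_2 = [gamma(0) gamma(2) - gamma(1)^2] / det = [(1.3073)(0.454) - (0.6015)^2] / 1.34723104 = 0.23171195 / 1.34723104 = 0.172
So phi_hat = [0.3810, 0.1720].
Therefore phi_hat_2 = 0.1720.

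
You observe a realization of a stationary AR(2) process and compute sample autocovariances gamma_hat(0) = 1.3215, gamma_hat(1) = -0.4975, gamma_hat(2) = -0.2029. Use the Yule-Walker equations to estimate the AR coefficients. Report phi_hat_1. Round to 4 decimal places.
\hat\phi_{1} = -0.5060

The Yule-Walker equations for an AR(p) process read, in matrix form,
  Gamma_p phi = r_p,   with   (Gamma_p)_{ij} = gamma(|i - j|),
                       (r_p)_i = gamma(i),   i,j = 1..p.
Substitute the sample gammas (Toeplitz matrix and right-hand side of size 2):
  Gamma_p = [[1.3215, -0.4975], [-0.4975, 1.3215]]
  r_p     = [-0.4975, -0.2029]
Written out:
  1.3215 phi_1 - 0.4975 phi_2 = -0.4975
  -0.4975 phi_1 + 1.3215 phi_2 = -0.2029
Solve by Cramer's rule:
  det = gamma(0)^2 - gamma(1)^2 = (1.3215)^2 - (-0.4975)^2 = 1.74636225 - 0.24750625 = 1.498856
  phi_hat_1 = [gamma(1) gamma(0) - gamma(1) gamma(2)] / det = [(-0.4975)(1.3215) - (-0.4975)(-0.2029)] / 1.498856 = -0.758389 / 1.498856 = -0.506
  phi_hat_2 = [gamma(0) gamma(2) - gamma(1)^2] / det = [(1.3215)(-0.2029) - (-0.4975)^2] / 1.498856 = -0.5156386 / 1.498856 = -0.344
So phi_hat = [-0.5060, -0.3440].
Therefore phi_hat_1 = -0.5060.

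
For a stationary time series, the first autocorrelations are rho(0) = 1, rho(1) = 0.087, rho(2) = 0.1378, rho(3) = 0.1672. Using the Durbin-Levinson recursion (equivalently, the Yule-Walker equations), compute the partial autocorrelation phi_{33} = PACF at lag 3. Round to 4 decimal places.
\phi_{33} = 0.1490

The PACF at lag k is phi_{kk}, the last component of the solution
to the Yule-Walker system G_k phi = r_k where
  (G_k)_{ij} = rho(|i - j|), (r_k)_i = rho(i), i,j = 1..k.
Equivalently, Durbin-Levinson gives phi_{kk} iteratively:
  phi_{11} = rho(1)
  phi_{kk} = [rho(k) - sum_{j=1..k-1} phi_{k-1,j} rho(k-j)]
            / [1 - sum_{j=1..k-1} phi_{k-1,j} rho(j)],
  phi_{k,j} = phi_{k-1,j} - phi_{kk} phi_{k-1,k-j},  j = 1..k-1.
Step k = 1:
  phi_11 = rho(1) = 0.087.
Step k = 2:
  phi_22 = [rho(2) - phi_11 rho(1)] / [1 - phi_11 rho(1)] = [0.1378 - (0.087)(0.087)] / [1 - (0.087)(0.087)]
         = 0.130231 / 0.992431 = 0.131224.
  Update: phi_21 = phi_11 - phi_22 phi_11 = 0.087 - (0.131224)(0.087) = 0.075583.
Step k = 3:
  phi_33 = [rho(3) - phi_21 rho(2) - phi_22 rho(1)] / [1 - phi_21 rho(1) - phi_22 rho(2)]
    numerator   = 0.1672 - (0.075583)(0.1378) - (0.131224)(0.087) = 0.14536809
    denominator = 1 - (0.075583)(0.087) - (0.131224)(0.1378) = 0.97534154
  phi_33 = 0.14536809 / 0.97534154 = 0.149.
Therefore phi_{33} = 0.1490.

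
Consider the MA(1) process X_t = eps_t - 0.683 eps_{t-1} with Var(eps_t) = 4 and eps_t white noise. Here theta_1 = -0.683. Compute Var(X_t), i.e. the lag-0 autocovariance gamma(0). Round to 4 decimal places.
\gamma(0) = 5.8660

For an MA(q) process X_t = eps_t + sum_i theta_i eps_{t-i} with
Var(eps_t) = sigma^2, the variance is
  gamma(0) = sigma^2 * (1 + sum_i theta_i^2).
  sum_i theta_i^2 = (-0.683)^2 = 0.466489.
  gamma(0) = 4 * (1 + 0.466489) = 4 * 1.466489 = 5.865956, which rounds to 5.8660.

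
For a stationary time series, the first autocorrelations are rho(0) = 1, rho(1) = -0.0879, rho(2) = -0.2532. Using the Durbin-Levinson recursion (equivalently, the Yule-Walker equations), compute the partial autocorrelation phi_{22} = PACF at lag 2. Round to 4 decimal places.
\phi_{22} = -0.2630

The PACF at lag k is phi_{kk}, the last component of the solution
to the Yule-Walker system G_k phi = r_k where
  (G_k)_{ij} = rho(|i - j|), (r_k)_i = rho(i), i,j = 1..k.
Equivalently, Durbin-Levinson gives phi_{kk} iteratively:
  phi_{11} = rho(1)
  phi_{kk} = [rho(k) - sum_{j=1..k-1} phi_{k-1,j} rho(k-j)]
            / [1 - sum_{j=1..k-1} phi_{k-1,j} rho(j)],
  phi_{k,j} = phi_{k-1,j} - phi_{kk} phi_{k-1,k-j},  j = 1..k-1.
Step k = 1:
  phi_11 = rho(1) = -0.0879.
Step k = 2:
  phi_22 = [rho(2) - phi_11 rho(1)] / [1 - phi_11 rho(1)] = [-0.2532 - (-0.0879)(-0.0879)] / [1 - (-0.0879)(-0.0879)]
         = -0.26092641 / 0.99227359 = -0.263.
Therefore phi_{22} = -0.2630.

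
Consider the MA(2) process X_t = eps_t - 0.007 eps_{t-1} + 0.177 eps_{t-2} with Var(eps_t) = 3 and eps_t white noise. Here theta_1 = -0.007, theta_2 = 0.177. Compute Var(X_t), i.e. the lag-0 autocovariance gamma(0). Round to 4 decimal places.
\gamma(0) = 3.0941

For an MA(q) process X_t = eps_t + sum_i theta_i eps_{t-i} with
Var(eps_t) = sigma^2, the variance is
  gamma(0) = sigma^2 * (1 + sum_i theta_i^2).
  sum_i theta_i^2 = (-0.007)^2 + (0.177)^2 = 0.000049 + 0.031329 = 0.031378.
  gamma(0) = 3 * (1 + 0.031378) = 3 * 1.031378 = 3.094134, which rounds to 3.0941.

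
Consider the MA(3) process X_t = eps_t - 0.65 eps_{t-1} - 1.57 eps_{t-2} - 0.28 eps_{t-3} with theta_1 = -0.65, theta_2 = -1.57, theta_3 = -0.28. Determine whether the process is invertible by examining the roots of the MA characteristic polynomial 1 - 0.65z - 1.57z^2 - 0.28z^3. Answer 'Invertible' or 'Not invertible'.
\text{Not invertible}

The MA(q) characteristic polynomial is P(z) = 1 - 0.65z - 1.57z^2 - 0.28z^3.
Invertibility requires all roots to lie outside the unit circle, i.e. |z| > 1 for every root.
Degree 3: look for a simple real root z0 first, then factor out (1 - z/z0) and solve the remaining quadratic.
Testing z0 = -5: P(-5) = 1 + (-0.65)(-5) + (-1.57)(-5)^2 + (-0.28)(-5)^3
  = 1 + (3.25) + (-39.25) + (35) = 0.  So z_0 = -5 is a root, |z_0| = 5.
Divide out the factor (1 + 0.2 z) = (1 - z/z0) (since 1/z0 = -0.2):
  P(z) = (1 + 0.2 z)(1 + (-0.85) z + (-1.4) z^2)
  [check: z-coef -0.85 - (-0.2) = -0.65; z^2-coef -1.4 - (-0.2)(-0.85) = -1.57; z^3-coef -(-0.2)(-1.4) = -0.28.]
Remaining roots from the quadratic factor 1 + (-0.85) z + (-1.4) z^2:
  Set 1 + (-0.85) z + (-1.4) z^2 = 0, i.e. a z^2 + b z + c = 0 with a = -1.4, b = -0.85, c = 1.
  Discriminant D = b^2 - 4ac = (-0.85)^2 - 4*(-1.4)*1 = 0.7225 - (-5.6) = 6.3225.
  D >= 0, so the roots are real: z = (-b +/- sqrt(D)) / (2a) = (0.85 +/- 2.514458) / (-2.8).
    z_1 = (0.85 + 2.514458) / (-2.8) = -1.2016,   |z_1| = 1.2016.
    z_2 = (0.85 - 2.514458) / (-2.8) = 0.5944,   |z_2| = 0.5944.
Moduli of all roots: 5.0000, 1.2016, 0.5944.
All moduli strictly greater than 1? No.
Verdict: Not invertible.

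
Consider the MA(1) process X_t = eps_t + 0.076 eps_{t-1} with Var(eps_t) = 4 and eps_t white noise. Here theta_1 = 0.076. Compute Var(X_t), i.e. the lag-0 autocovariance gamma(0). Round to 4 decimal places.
\gamma(0) = 4.0231

For an MA(q) process X_t = eps_t + sum_i theta_i eps_{t-i} with
Var(eps_t) = sigma^2, the variance is
  gamma(0) = sigma^2 * (1 + sum_i theta_i^2).
  sum_i theta_i^2 = (0.076)^2 = 0.005776.
  gamma(0) = 4 * (1 + 0.005776) = 4 * 1.005776 = 4.023104, which rounds to 4.0231.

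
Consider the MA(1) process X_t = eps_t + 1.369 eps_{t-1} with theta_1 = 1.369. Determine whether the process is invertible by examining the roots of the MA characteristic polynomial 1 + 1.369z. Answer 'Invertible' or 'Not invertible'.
\text{Not invertible}

The MA(q) characteristic polynomial is P(z) = 1 + 1.369z.
Invertibility requires all roots to lie outside the unit circle, i.e. |z| > 1 for every root.
This is linear in z: 1 + (1.369) z = 0  =>  z = -1/(1.369) = -0.73046,  |z| = 0.73046.
Moduli of all roots: 0.7305.
All moduli strictly greater than 1? No.
Verdict: Not invertible.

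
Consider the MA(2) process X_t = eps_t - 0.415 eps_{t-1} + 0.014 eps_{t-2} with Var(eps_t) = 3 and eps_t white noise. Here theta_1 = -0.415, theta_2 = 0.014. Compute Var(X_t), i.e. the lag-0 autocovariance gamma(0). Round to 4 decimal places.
\gamma(0) = 3.5173

For an MA(q) process X_t = eps_t + sum_i theta_i eps_{t-i} with
Var(eps_t) = sigma^2, the variance is
  gamma(0) = sigma^2 * (1 + sum_i theta_i^2).
  sum_i theta_i^2 = (-0.415)^2 + (0.014)^2 = 0.172225 + 0.000196 = 0.172421.
  gamma(0) = 3 * (1 + 0.172421) = 3 * 1.172421 = 3.517263, which rounds to 3.5173.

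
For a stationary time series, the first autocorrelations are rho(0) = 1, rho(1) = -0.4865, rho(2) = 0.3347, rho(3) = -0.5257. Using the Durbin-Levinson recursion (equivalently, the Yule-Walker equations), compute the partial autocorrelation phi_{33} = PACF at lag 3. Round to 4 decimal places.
\phi_{33} = -0.4280

The PACF at lag k is phi_{kk}, the last component of the solution
to the Yule-Walker system G_k phi = r_k where
  (G_k)_{ij} = rho(|i - j|), (r_k)_i = rho(i), i,j = 1..k.
Equivalently, Durbin-Levinson gives phi_{kk} iteratively:
  phi_{11} = rho(1)
  phi_{kk} = [rho(k) - sum_{j=1..k-1} phi_{k-1,j} rho(k-j)]
            / [1 - sum_{j=1..k-1} phi_{k-1,j} rho(j)],
  phi_{k,j} = phi_{k-1,j} - phi_{kk} phi_{k-1,k-j},  j = 1..k-1.
Step k = 1:
  phi_11 = rho(1) = -0.4865.
Step k = 2:
  phi_22 = [rho(2) - phi_11 rho(1)] / [1 - phi_11 rho(1)] = [0.3347 - (-0.4865)(-0.4865)] / [1 - (-0.4865)(-0.4865)]
         = 0.09801775 / 0.76331775 = 0.12841.
  Update: phi_21 = phi_11 - phi_22 phi_11 = -0.4865 - (0.12841)(-0.4865) = -0.424028.
Step k = 3:
  phi_33 = [rho(3) - phi_21 rho(2) - phi_22 rho(1)] / [1 - phi_21 rho(1) - phi_22 rho(2)]
    numerator   = -0.5257 - (-0.424028)(0.3347) - (0.12841)(-0.4865) = -0.32130613
    denominator = 1 - (-0.424028)(-0.4865) - (0.12841)(0.3347) = 0.75073128
  phi_33 = -0.32130613 / 0.75073128 = -0.428.
Therefore phi_{33} = -0.4280.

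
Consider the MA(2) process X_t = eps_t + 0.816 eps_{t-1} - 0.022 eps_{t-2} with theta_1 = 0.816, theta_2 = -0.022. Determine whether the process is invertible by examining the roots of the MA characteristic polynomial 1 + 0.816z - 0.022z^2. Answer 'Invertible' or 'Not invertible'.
\text{Invertible}

The MA(q) characteristic polynomial is P(z) = 1 + 0.816z - 0.022z^2.
Invertibility requires all roots to lie outside the unit circle, i.e. |z| > 1 for every root.
Set 1 + (0.816) z + (-0.022) z^2 = 0, i.e. a z^2 + b z + c = 0 with a = -0.022, b = 0.816, c = 1.
Discriminant D = b^2 - 4ac = (0.816)^2 - 4*(-0.022)*1 = 0.665856 - (-0.088) = 0.753856.
D >= 0, so the roots are real: z = (-b +/- sqrt(D)) / (2a) = (-0.816 +/- 0.868249) / (-0.044).
  z_1 = (-0.816 + 0.868249) / (-0.044) = -1.1875,   |z_1| = 1.1875.
  z_2 = (-0.816 - 0.868249) / (-0.044) = 38.2784,   |z_2| = 38.2784.
Moduli of all roots: 1.1875, 38.2784.
All moduli strictly greater than 1? Yes.
Verdict: Invertible.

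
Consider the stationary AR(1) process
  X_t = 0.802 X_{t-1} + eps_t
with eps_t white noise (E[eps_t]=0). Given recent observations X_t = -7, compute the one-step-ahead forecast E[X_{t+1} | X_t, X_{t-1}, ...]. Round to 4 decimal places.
E[X_{t+1} \mid \mathcal F_t] = -5.6140

For an AR(p) model X_t = c + sum_i phi_i X_{t-i} + eps_t, the
one-step-ahead conditional mean is
  E[X_{t+1} | X_t, ...] = c + sum_i phi_i X_{t+1-i}.
Substitute known values:
  E[X_{t+1} | ...] = (0.802) * (-7)
                   = -5.6140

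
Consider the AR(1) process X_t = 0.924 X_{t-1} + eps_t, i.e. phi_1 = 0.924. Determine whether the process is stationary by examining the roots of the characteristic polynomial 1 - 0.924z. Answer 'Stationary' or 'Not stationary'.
\text{Stationary}

The AR(p) characteristic polynomial is P(z) = 1 - 0.924z.
Stationarity requires all roots to lie outside the unit circle, i.e. |z| > 1 for every root.
This is linear in z: 1 + (-0.924) z = 0  =>  z = -1/(-0.924) = 1.082251,  |z| = 1.082251.
Moduli of all roots: 1.0823.
All moduli strictly greater than 1? Yes.
Verdict: Stationary.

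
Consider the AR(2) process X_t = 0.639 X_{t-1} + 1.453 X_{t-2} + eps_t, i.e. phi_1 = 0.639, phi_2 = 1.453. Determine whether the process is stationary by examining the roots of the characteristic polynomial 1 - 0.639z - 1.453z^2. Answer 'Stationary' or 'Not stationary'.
\text{Not stationary}

The AR(p) characteristic polynomial is P(z) = 1 - 0.639z - 1.453z^2.
Stationarity requires all roots to lie outside the unit circle, i.e. |z| > 1 for every root.
Set 1 + (-0.639) z + (-1.453) z^2 = 0, i.e. a z^2 + b z + c = 0 with a = -1.453, b = -0.639, c = 1.
Discriminant D = b^2 - 4ac = (-0.639)^2 - 4*(-1.453)*1 = 0.408321 - (-5.812) = 6.220321.
D >= 0, so the roots are real: z = (-b +/- sqrt(D)) / (2a) = (0.639 +/- 2.494057) / (-2.906).
  z_1 = (0.639 + 2.494057) / (-2.906) = -1.0781,   |z_1| = 1.0781.
  z_2 = (0.639 - 2.494057) / (-2.906) = 0.6384,   |z_2| = 0.6384.
Moduli of all roots: 1.0781, 0.6384.
All moduli strictly greater than 1? No.
Verdict: Not stationary.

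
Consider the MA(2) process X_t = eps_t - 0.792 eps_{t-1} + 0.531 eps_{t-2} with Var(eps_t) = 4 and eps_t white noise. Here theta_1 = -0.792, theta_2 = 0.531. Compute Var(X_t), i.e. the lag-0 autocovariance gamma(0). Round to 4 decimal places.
\gamma(0) = 7.6369

For an MA(q) process X_t = eps_t + sum_i theta_i eps_{t-i} with
Var(eps_t) = sigma^2, the variance is
  gamma(0) = sigma^2 * (1 + sum_i theta_i^2).
  sum_i theta_i^2 = (-0.792)^2 + (0.531)^2 = 0.627264 + 0.281961 = 0.909225.
  gamma(0) = 4 * (1 + 0.909225) = 4 * 1.909225 = 7.6369.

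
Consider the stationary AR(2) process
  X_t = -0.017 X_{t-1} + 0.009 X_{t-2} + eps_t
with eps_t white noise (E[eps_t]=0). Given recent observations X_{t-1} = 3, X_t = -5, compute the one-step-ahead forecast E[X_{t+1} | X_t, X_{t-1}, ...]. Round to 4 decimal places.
E[X_{t+1} \mid \mathcal F_t] = 0.1120

For an AR(p) model X_t = c + sum_i phi_i X_{t-i} + eps_t, the
one-step-ahead conditional mean is
  E[X_{t+1} | X_t, ...] = c + sum_i phi_i X_{t+1-i}.
Substitute known values:
  E[X_{t+1} | ...] = (-0.017) * (-5) + (0.009) * (3)
                   = 0.1120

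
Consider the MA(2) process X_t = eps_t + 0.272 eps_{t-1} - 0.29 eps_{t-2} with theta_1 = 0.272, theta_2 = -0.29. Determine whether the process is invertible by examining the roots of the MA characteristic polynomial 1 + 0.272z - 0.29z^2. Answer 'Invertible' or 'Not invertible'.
\text{Invertible}

The MA(q) characteristic polynomial is P(z) = 1 + 0.272z - 0.29z^2.
Invertibility requires all roots to lie outside the unit circle, i.e. |z| > 1 for every root.
Set 1 + (0.272) z + (-0.29) z^2 = 0, i.e. a z^2 + b z + c = 0 with a = -0.29, b = 0.272, c = 1.
Discriminant D = b^2 - 4ac = (0.272)^2 - 4*(-0.29)*1 = 0.073984 - (-1.16) = 1.233984.
D >= 0, so the roots are real: z = (-b +/- sqrt(D)) / (2a) = (-0.272 +/- 1.110848) / (-0.58).
  z_1 = (-0.272 + 1.110848) / (-0.58) = -1.4463,   |z_1| = 1.4463.
  z_2 = (-0.272 - 1.110848) / (-0.58) = 2.3842,   |z_2| = 2.3842.
Moduli of all roots: 1.4463, 2.3842.
All moduli strictly greater than 1? Yes.
Verdict: Invertible.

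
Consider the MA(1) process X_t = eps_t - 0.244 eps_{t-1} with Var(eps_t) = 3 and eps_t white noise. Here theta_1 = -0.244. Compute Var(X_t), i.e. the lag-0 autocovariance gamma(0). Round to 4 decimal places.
\gamma(0) = 3.1786

For an MA(q) process X_t = eps_t + sum_i theta_i eps_{t-i} with
Var(eps_t) = sigma^2, the variance is
  gamma(0) = sigma^2 * (1 + sum_i theta_i^2).
  sum_i theta_i^2 = (-0.244)^2 = 0.059536.
  gamma(0) = 3 * (1 + 0.059536) = 3 * 1.059536 = 3.178608, which rounds to 3.1786.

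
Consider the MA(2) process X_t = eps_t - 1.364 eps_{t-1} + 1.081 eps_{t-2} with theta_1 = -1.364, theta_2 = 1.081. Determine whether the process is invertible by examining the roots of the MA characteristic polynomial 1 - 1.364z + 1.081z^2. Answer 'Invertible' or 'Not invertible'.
\text{Not invertible}

The MA(q) characteristic polynomial is P(z) = 1 - 1.364z + 1.081z^2.
Invertibility requires all roots to lie outside the unit circle, i.e. |z| > 1 for every root.
Set 1 + (-1.364) z + (1.081) z^2 = 0, i.e. a z^2 + b z + c = 0 with a = 1.081, b = -1.364, c = 1.
Discriminant D = b^2 - 4ac = (-1.364)^2 - 4*(1.081)*1 = 1.860496 - (4.324) = -2.463504.
D < 0, so the roots are the complex-conjugate pair z = (-b +/- i sqrt(-D)) / (2a) = 0.6309 +/- 0.726i.
For a conjugate pair |z|^2 = z * conj(z) = (product of roots) = c/a = 1/(1.081) = 0.925069, so |z| = sqrt(0.925069) = 0.9618 for both roots.
Moduli of all roots: 0.9618, 0.9618.
All moduli strictly greater than 1? No.
Verdict: Not invertible.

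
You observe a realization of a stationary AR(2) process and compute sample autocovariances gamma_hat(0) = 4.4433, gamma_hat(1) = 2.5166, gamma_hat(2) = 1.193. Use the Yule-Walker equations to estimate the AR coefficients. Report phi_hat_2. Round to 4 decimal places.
\hat\phi_{2} = -0.0770

The Yule-Walker equations for an AR(p) process read, in matrix form,
  Gamma_p phi = r_p,   with   (Gamma_p)_{ij} = gamma(|i - j|),
                       (r_p)_i = gamma(i),   i,j = 1..p.
Substitute the sample gammas (Toeplitz matrix and right-hand side of size 2):
  Gamma_p = [[4.4433, 2.5166], [2.5166, 4.4433]]
  r_p     = [2.5166, 1.193]
Written out:
  4.4433 phi_1 + 2.5166 phi_2 = 2.5166
  2.5166 phi_1 + 4.4433 phi_2 = 1.193
Solve by Cramer's rule:
  det = gamma(0)^2 - gamma(1)^2 = (4.4433)^2 - (2.5166)^2 = 19.74291489 - 6.33327556 = 13.40963933
  phi_hat_1 = [gamma(1) gamma(0) - gamma(1) gamma(2)] / det = [(2.5166)(4.4433) - (2.5166)(1.193)] / 13.40963933 = 8.17970498 / 13.40963933 = 0.61
  phi_hat_2 = [gamma(0) gamma(2) - gamma(1)^2] / det = [(4.4433)(1.193) - (2.5166)^2] / 13.40963933 = -1.03241866 / 13.40963933 = -0.077
So phi_hat = [0.6100, -0.0770].
Therefore phi_hat_2 = -0.0770.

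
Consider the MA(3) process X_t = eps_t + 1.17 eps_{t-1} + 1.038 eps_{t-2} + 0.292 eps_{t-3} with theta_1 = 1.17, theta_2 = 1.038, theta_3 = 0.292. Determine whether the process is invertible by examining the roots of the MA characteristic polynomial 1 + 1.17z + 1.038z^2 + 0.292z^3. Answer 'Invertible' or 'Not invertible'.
\text{Invertible}

The MA(q) characteristic polynomial is P(z) = 1 + 1.17z + 1.038z^2 + 0.292z^3.
Invertibility requires all roots to lie outside the unit circle, i.e. |z| > 1 for every root.
Degree 3: look for a simple real root z0 first, then factor out (1 - z/z0) and solve the remaining quadratic.
Testing z0 = -2.5: P(-2.5) = 1 + (1.17)(-2.5) + (1.038)(-2.5)^2 + (0.292)(-2.5)^3
  = 1 + (-2.925) + (6.4875) + (-4.5625) = 0.  So z_0 = -2.5 is a root, |z_0| = 2.5.
Divide out the factor (1 + 0.4 z) = (1 - z/z0) (since 1/z0 = -0.4):
  P(z) = (1 + 0.4 z)(1 + (0.77) z + (0.73) z^2)
  [check: z-coef 0.77 - (-0.4) = 1.17; z^2-coef 0.73 - (-0.4)(0.77) = 1.038; z^3-coef -(-0.4)(0.73) = 0.292.]
Remaining roots from the quadratic factor 1 + (0.77) z + (0.73) z^2:
  Set 1 + (0.77) z + (0.73) z^2 = 0, i.e. a z^2 + b z + c = 0 with a = 0.73, b = 0.77, c = 1.
  Discriminant D = b^2 - 4ac = (0.77)^2 - 4*(0.73)*1 = 0.5929 - (2.92) = -2.3271.
  D < 0, so the roots are the complex-conjugate pair z = (-b +/- i sqrt(-D)) / (2a) = -0.5274 +/- 1.0449i.
  For a conjugate pair |z|^2 = z * conj(z) = (product of roots) = c/a = 1/(0.73) = 1.369863, so |z| = sqrt(1.369863) = 1.1704 for both roots.
Moduli of all roots: 2.5000, 1.1704, 1.1704.
All moduli strictly greater than 1? Yes.
Verdict: Invertible.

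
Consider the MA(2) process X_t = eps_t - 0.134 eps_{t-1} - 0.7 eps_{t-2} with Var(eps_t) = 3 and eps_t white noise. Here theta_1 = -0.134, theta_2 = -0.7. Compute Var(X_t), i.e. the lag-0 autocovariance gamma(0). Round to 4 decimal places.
\gamma(0) = 4.5239

For an MA(q) process X_t = eps_t + sum_i theta_i eps_{t-i} with
Var(eps_t) = sigma^2, the variance is
  gamma(0) = sigma^2 * (1 + sum_i theta_i^2).
  sum_i theta_i^2 = (-0.134)^2 + (-0.7)^2 = 0.017956 + 0.49 = 0.507956.
  gamma(0) = 3 * (1 + 0.507956) = 3 * 1.507956 = 4.523868, which rounds to 4.5239.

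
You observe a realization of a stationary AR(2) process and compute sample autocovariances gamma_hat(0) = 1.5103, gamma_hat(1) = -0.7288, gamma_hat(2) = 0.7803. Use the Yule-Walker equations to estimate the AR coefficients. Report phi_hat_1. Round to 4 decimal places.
\hat\phi_{1} = -0.3040

The Yule-Walker equations for an AR(p) process read, in matrix form,
  Gamma_p phi = r_p,   with   (Gamma_p)_{ij} = gamma(|i - j|),
                       (r_p)_i = gamma(i),   i,j = 1..p.
Substitute the sample gammas (Toeplitz matrix and right-hand side of size 2):
  Gamma_p = [[1.5103, -0.7288], [-0.7288, 1.5103]]
  r_p     = [-0.7288, 0.7803]
Written out:
  1.5103 phi_1 - 0.7288 phi_2 = -0.7288
  -0.7288 phi_1 + 1.5103 phi_2 = 0.7803
Solve by Cramer's rule:
  det = gamma(0)^2 - gamma(1)^2 = (1.5103)^2 - (-0.7288)^2 = 2.28100609 - 0.53114944 = 1.74985665
  phi_hat_1 = [gamma(1) gamma(0) - gamma(1) gamma(2)] / det = [(-0.7288)(1.5103) - (-0.7288)(0.7803)] / 1.74985665 = -0.532024 / 1.74985665 = -0.304
  phi_hat_2 = [gamma(0) gamma(2) - gamma(1)^2] / det = [(1.5103)(0.7803) - (-0.7288)^2] / 1.74985665 = 0.64733765 / 1.74985665 = 0.3699
So phi_hat = [-0.3040, 0.3699].
Therefore phi_hat_1 = -0.3040.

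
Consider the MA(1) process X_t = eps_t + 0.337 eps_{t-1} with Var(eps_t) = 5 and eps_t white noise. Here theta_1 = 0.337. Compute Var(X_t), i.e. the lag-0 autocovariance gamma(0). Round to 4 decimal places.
\gamma(0) = 5.5678

For an MA(q) process X_t = eps_t + sum_i theta_i eps_{t-i} with
Var(eps_t) = sigma^2, the variance is
  gamma(0) = sigma^2 * (1 + sum_i theta_i^2).
  sum_i theta_i^2 = (0.337)^2 = 0.113569.
  gamma(0) = 5 * (1 + 0.113569) = 5 * 1.113569 = 5.567845, which rounds to 5.5678.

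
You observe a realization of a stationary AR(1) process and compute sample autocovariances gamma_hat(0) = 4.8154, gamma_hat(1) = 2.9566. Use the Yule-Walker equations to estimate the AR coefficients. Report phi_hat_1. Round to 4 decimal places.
\hat\phi_{1} = 0.6140

The Yule-Walker equations for an AR(p) process read, in matrix form,
  Gamma_p phi = r_p,   with   (Gamma_p)_{ij} = gamma(|i - j|),
                       (r_p)_i = gamma(i),   i,j = 1..p.
Substitute the sample gammas (Toeplitz matrix and right-hand side of size 1):
  Gamma_p = [[4.8154]]
  r_p     = [2.9566]
With p = 1 this is the single equation gamma(0) phi_1 = gamma(1):
  phi_hat_1 = gamma(1) / gamma(0) = 2.9566 / 4.8154 = 0.6140.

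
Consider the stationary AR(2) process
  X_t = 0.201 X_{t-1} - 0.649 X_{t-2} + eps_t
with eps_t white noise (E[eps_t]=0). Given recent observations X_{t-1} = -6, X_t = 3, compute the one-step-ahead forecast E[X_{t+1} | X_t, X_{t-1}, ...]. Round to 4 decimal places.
E[X_{t+1} \mid \mathcal F_t] = 4.4970

For an AR(p) model X_t = c + sum_i phi_i X_{t-i} + eps_t, the
one-step-ahead conditional mean is
  E[X_{t+1} | X_t, ...] = c + sum_i phi_i X_{t+1-i}.
Substitute known values:
  E[X_{t+1} | ...] = (0.201) * (3) + (-0.649) * (-6)
                   = 4.4970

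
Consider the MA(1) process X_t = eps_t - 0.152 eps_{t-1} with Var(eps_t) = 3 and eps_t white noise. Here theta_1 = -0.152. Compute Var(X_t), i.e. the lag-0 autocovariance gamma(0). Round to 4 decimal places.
\gamma(0) = 3.0693

For an MA(q) process X_t = eps_t + sum_i theta_i eps_{t-i} with
Var(eps_t) = sigma^2, the variance is
  gamma(0) = sigma^2 * (1 + sum_i theta_i^2).
  sum_i theta_i^2 = (-0.152)^2 = 0.023104.
  gamma(0) = 3 * (1 + 0.023104) = 3 * 1.023104 = 3.069312, which rounds to 3.0693.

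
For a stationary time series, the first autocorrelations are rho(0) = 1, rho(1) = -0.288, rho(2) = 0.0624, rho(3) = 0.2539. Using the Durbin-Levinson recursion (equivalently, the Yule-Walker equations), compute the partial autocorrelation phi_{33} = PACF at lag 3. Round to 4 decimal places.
\phi_{33} = 0.2900

The PACF at lag k is phi_{kk}, the last component of the solution
to the Yule-Walker system G_k phi = r_k where
  (G_k)_{ij} = rho(|i - j|), (r_k)_i = rho(i), i,j = 1..k.
Equivalently, Durbin-Levinson gives phi_{kk} iteratively:
  phi_{11} = rho(1)
  phi_{kk} = [rho(k) - sum_{j=1..k-1} phi_{k-1,j} rho(k-j)]
            / [1 - sum_{j=1..k-1} phi_{k-1,j} rho(j)],
  phi_{k,j} = phi_{k-1,j} - phi_{kk} phi_{k-1,k-j},  j = 1..k-1.
Step k = 1:
  phi_11 = rho(1) = -0.288.
Step k = 2:
  phi_22 = [rho(2) - phi_11 rho(1)] / [1 - phi_11 rho(1)] = [0.0624 - (-0.288)(-0.288)] / [1 - (-0.288)(-0.288)]
         = -0.020544 / 0.917056 = -0.022402.
  Update: phi_21 = phi_11 - phi_22 phi_11 = -0.288 - (-0.022402)(-0.288) = -0.294452.
Step k = 3:
  phi_33 = [rho(3) - phi_21 rho(2) - phi_22 rho(1)] / [1 - phi_21 rho(1) - phi_22 rho(2)]
    numerator   = 0.2539 - (-0.294452)(0.0624) - (-0.022402)(-0.288) = 0.26582198
    denominator = 1 - (-0.294452)(-0.288) - (-0.022402)(0.0624) = 0.91659577
  phi_33 = 0.26582198 / 0.91659577 = 0.29.
Therefore phi_{33} = 0.2900.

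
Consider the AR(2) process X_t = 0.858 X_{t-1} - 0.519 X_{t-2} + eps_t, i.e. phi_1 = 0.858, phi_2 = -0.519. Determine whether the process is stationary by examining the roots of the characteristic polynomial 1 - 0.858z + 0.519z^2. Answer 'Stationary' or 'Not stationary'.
\text{Stationary}

The AR(p) characteristic polynomial is P(z) = 1 - 0.858z + 0.519z^2.
Stationarity requires all roots to lie outside the unit circle, i.e. |z| > 1 for every root.
Set 1 + (-0.858) z + (0.519) z^2 = 0, i.e. a z^2 + b z + c = 0 with a = 0.519, b = -0.858, c = 1.
Discriminant D = b^2 - 4ac = (-0.858)^2 - 4*(0.519)*1 = 0.736164 - (2.076) = -1.339836.
D < 0, so the roots are the complex-conjugate pair z = (-b +/- i sqrt(-D)) / (2a) = 0.8266 +/- 1.1151i.
For a conjugate pair |z|^2 = z * conj(z) = (product of roots) = c/a = 1/(0.519) = 1.926782, so |z| = sqrt(1.926782) = 1.3881 for both roots.
Moduli of all roots: 1.3881, 1.3881.
All moduli strictly greater than 1? Yes.
Verdict: Stationary.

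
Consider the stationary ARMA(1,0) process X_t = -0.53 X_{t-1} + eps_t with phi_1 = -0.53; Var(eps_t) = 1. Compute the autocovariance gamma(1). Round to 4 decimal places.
\gamma(1) = -0.7370

Multiply the model equation by X_{t-k} and take expectations. With theta_0 = psi_0 = 1 and psi_j the MA(infinity) weights, this gives
  gamma(k) - sum_i phi_i gamma(k-i) = c_k,
  c_k = sigma^2 * sum_{j=k..q} theta_j psi_{j-k}   (c_k = 0 for k > q),
using gamma(-m) = gamma(m).
Pure AR (q = 0): c_0 = sigma^2 = 1, c_k = 0 for k >= 1.
Equations for k = 0 and k = 1 (AR order 1):
  gamma(0) = phi_1 gamma(1) + c_0
  gamma(1) = phi_1 gamma(0) + c_1
Substituting the second into the first: gamma(0) (1 - phi_1^2) = c_0 + phi_1 c_1, so
  gamma(0) = c_0 / (1 - phi_1^2) = 1 / (1 - (-0.53)^2) = 1 / 0.7191 = 1.390627.
  gamma(1) = phi_1 gamma(0) = (-0.53)(1.390627) = -0.737032.
Therefore gamma(1) = -0.7370 (to 4 decimal places).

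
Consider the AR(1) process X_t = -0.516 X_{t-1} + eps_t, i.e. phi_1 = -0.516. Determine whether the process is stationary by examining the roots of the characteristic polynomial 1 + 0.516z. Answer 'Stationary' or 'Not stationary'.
\text{Stationary}

The AR(p) characteristic polynomial is P(z) = 1 + 0.516z.
Stationarity requires all roots to lie outside the unit circle, i.e. |z| > 1 for every root.
This is linear in z: 1 + (0.516) z = 0  =>  z = -1/(0.516) = -1.937984,  |z| = 1.937984.
Moduli of all roots: 1.9380.
All moduli strictly greater than 1? Yes.
Verdict: Stationary.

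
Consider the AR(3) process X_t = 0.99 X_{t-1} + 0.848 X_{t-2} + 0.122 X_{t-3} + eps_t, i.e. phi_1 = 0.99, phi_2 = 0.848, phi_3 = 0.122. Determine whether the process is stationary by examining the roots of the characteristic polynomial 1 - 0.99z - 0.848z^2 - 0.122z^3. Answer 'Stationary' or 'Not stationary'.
\text{Not stationary}

The AR(p) characteristic polynomial is P(z) = 1 - 0.99z - 0.848z^2 - 0.122z^3.
Stationarity requires all roots to lie outside the unit circle, i.e. |z| > 1 for every root.
Degree 3: look for a simple real root z0 first, then factor out (1 - z/z0) and solve the remaining quadratic.
Testing z0 = -5: P(-5) = 1 + (-0.99)(-5) + (-0.848)(-5)^2 + (-0.122)(-5)^3
  = 1 + (4.95) + (-21.2) + (15.25) = 0.  So z_0 = -5 is a root, |z_0| = 5.
Divide out the factor (1 + 0.2 z) = (1 - z/z0) (since 1/z0 = -0.2):
  P(z) = (1 + 0.2 z)(1 + (-1.19) z + (-0.61) z^2)
  [check: z-coef -1.19 - (-0.2) = -0.99; z^2-coef -0.61 - (-0.2)(-1.19) = -0.848; z^3-coef -(-0.2)(-0.61) = -0.122.]
Remaining roots from the quadratic factor 1 + (-1.19) z + (-0.61) z^2:
  Set 1 + (-1.19) z + (-0.61) z^2 = 0, i.e. a z^2 + b z + c = 0 with a = -0.61, b = -1.19, c = 1.
  Discriminant D = b^2 - 4ac = (-1.19)^2 - 4*(-0.61)*1 = 1.4161 - (-2.44) = 3.8561.
  D >= 0, so the roots are real: z = (-b +/- sqrt(D)) / (2a) = (1.19 +/- 1.963695) / (-1.22).
    z_1 = (1.19 + 1.963695) / (-1.22) = -2.585,   |z_1| = 2.585.
    z_2 = (1.19 - 1.963695) / (-1.22) = 0.6342,   |z_2| = 0.6342.
Moduli of all roots: 5.0000, 2.5850, 0.6342.
All moduli strictly greater than 1? No.
Verdict: Not stationary.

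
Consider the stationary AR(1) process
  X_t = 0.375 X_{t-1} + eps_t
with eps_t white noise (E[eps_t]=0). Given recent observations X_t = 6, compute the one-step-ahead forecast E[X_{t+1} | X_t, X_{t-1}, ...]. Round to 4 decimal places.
E[X_{t+1} \mid \mathcal F_t] = 2.2500

For an AR(p) model X_t = c + sum_i phi_i X_{t-i} + eps_t, the
one-step-ahead conditional mean is
  E[X_{t+1} | X_t, ...] = c + sum_i phi_i X_{t+1-i}.
Substitute known values:
  E[X_{t+1} | ...] = (0.375) * (6)
                   = 2.2500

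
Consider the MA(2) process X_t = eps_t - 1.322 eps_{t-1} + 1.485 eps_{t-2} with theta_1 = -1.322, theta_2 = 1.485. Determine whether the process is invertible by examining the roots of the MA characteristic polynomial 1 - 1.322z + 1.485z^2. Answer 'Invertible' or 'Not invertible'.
\text{Not invertible}

The MA(q) characteristic polynomial is P(z) = 1 - 1.322z + 1.485z^2.
Invertibility requires all roots to lie outside the unit circle, i.e. |z| > 1 for every root.
Set 1 + (-1.322) z + (1.485) z^2 = 0, i.e. a z^2 + b z + c = 0 with a = 1.485, b = -1.322, c = 1.
Discriminant D = b^2 - 4ac = (-1.322)^2 - 4*(1.485)*1 = 1.747684 - (5.94) = -4.192316.
D < 0, so the roots are the complex-conjugate pair z = (-b +/- i sqrt(-D)) / (2a) = 0.4451 +/- 0.6894i.
For a conjugate pair |z|^2 = z * conj(z) = (product of roots) = c/a = 1/(1.485) = 0.673401, so |z| = sqrt(0.673401) = 0.8206 for both roots.
Moduli of all roots: 0.8206, 0.8206.
All moduli strictly greater than 1? No.
Verdict: Not invertible.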